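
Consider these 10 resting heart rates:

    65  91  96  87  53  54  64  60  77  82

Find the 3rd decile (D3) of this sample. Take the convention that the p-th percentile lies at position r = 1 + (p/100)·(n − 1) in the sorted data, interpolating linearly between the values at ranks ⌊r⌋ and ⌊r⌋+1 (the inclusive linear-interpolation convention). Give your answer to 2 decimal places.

62.80

Sorted: 53, 54, 60, 64, 65, 77, 82, 87, 91, 96.
n = 10.
r = 1 + (30/100)·(10 − 1) = 1 + 2.7 = 3.7.
Rank 3 is 60 and rank 4 is 64.
Interpolate: 60 + 0.7·(64 − 60) = 60 + 0.7·4 = 62.8.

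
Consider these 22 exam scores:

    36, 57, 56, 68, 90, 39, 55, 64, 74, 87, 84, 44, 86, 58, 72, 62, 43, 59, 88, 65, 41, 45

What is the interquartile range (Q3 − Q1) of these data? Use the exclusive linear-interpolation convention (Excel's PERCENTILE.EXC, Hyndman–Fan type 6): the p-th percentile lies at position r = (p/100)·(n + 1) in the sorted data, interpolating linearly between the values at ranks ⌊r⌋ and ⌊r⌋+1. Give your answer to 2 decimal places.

31.75

Sorted: 36, 39, 41, 43, 44, 45, 55, 56, 57, 58, 59, 62, 64, 65, 68, 72, 74, 84, 86, 87, 88, 90.
n = 22.
P25: r = 5.75; ranks 5–6 are 44, 45; interpolating gives 44.75.
P75: r = 17.25; ranks 17–18 are 74, 84; interpolating gives 76.5.
Difference: 76.5 − 44.75 = 31.75.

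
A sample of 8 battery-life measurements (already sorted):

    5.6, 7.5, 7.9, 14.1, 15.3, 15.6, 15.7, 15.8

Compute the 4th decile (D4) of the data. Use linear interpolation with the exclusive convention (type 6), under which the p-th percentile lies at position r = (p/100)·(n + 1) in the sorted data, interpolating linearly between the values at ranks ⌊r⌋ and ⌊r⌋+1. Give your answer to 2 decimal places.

11.62

n = 8.
r = (40/100)·(8 + 1) = 3.6.
Rank 3 is 7.9 and rank 4 is 14.1.
Interpolate: 7.9 + 0.6·(14.1 − 7.9) = 7.9 + 0.6·6.2 = 11.62.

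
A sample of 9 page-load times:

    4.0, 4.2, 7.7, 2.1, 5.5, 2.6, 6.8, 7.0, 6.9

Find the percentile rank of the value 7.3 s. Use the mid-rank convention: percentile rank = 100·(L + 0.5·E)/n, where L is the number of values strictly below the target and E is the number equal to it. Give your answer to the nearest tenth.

88.9

Sorted: 2.1, 2.6, 4.0, 4.2, 5.5, 6.8, 6.9, 7.0, 7.7.
Count below 7.3: L = 8; count equal: E = 0; n = 9.
Percentile rank = 100·(8 + 0.5·0)/9 = 100·8/9 = 88.89.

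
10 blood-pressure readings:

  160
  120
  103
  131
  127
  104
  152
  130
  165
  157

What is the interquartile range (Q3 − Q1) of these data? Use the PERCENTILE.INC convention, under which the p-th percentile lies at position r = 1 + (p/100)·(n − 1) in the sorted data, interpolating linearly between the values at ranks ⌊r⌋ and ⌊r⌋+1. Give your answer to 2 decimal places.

34.00

Sorted: 103, 104, 120, 127, 130, 131, 152, 157, 160, 165.
n = 10.
P25: r = 3.25; ranks 3–4 are 120, 127; interpolating gives 121.75.
P75: r = 7.75; ranks 7–8 are 152, 157; interpolating gives 155.75.
Difference: 155.75 − 121.75 = 34.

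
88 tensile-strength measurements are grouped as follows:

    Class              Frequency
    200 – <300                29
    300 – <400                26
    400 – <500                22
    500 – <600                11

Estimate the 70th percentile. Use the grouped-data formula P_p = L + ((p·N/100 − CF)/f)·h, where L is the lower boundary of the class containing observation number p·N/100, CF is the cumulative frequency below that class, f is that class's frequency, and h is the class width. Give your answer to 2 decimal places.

430.00

N = 88; target position k = 70/100 · 88 = 61.6.
Cumulative frequencies: 29, 55, 77, 88.
Observation 61.6 falls in the class 400 – <500.
L = 400, CF = 55, f = 22, h = 100.
P70 = 400 + ((61.6 − 55)/22)·100 = 400 + 30 = 430.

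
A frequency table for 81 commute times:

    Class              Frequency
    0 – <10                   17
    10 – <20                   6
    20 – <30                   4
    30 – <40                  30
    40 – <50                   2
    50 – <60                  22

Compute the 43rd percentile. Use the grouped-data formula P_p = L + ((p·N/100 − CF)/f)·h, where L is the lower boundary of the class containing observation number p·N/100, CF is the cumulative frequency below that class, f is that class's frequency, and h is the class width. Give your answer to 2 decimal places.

N = 81; target position k = 43/100 · 81 = 34.83.
Cumulative frequencies: 17, 23, 27, 57, 59, 81.
Observation 34.83 falls in the class 30 – <40.
L = 30, CF = 27, f = 30, h = 10.
P43 = 30 + ((34.83 − 27)/30)·10 = 30 + 2.61 = 32.61.

32.61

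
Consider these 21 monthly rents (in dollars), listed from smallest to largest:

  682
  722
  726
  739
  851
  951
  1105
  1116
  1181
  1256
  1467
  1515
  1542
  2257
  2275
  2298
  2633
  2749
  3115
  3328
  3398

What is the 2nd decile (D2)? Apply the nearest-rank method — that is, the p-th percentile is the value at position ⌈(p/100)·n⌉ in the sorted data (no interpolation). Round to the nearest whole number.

n = 21.
Position = ⌈20/100 · 21⌉ = ⌈4.2⌉ = 5.
The value at rank 5 is 851.

851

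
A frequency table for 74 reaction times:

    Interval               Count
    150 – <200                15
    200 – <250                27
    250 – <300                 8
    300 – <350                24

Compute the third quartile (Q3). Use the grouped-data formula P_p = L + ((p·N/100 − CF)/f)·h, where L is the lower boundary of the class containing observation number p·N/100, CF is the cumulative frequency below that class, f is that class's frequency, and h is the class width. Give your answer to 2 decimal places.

N = 74; target position k = 75/100 · 74 = 55.5.
Cumulative frequencies: 15, 42, 50, 74.
Observation 55.5 falls in the class 300 – <350.
L = 300, CF = 50, f = 24, h = 50.
P75 = 300 + ((55.5 − 50)/24)·50 = 300 + 11.4583 = 311.458.

311.46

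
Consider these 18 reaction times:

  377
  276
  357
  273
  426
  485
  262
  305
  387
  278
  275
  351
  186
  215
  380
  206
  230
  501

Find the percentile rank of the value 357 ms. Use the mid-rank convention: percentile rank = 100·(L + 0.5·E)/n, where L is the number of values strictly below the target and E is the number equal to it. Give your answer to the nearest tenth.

63.9

Sorted: 186, 206, 215, 230, 262, 273, 275, 276, 278, 305, 351, 357, 377, 380, 387, 426, 485, 501.
Count below 357: L = 11; count equal: E = 1; n = 18.
Percentile rank = 100·(11 + 0.5·1)/18 = 100·11.5/18 = 63.89.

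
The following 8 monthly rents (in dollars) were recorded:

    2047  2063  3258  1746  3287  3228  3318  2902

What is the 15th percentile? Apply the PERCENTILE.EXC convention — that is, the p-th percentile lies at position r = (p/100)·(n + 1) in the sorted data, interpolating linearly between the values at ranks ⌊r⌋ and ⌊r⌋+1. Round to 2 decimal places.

1851.35

Sorted: 1746, 2047, 2063, 2902, 3228, 3258, 3287, 3318.
n = 8.
r = (15/100)·(8 + 1) = 1.35.
Rank 1 is 1746 and rank 2 is 2047.
Interpolate: 1746 + 0.35·(2047 − 1746) = 1746 + 0.35·301 = 1851.35.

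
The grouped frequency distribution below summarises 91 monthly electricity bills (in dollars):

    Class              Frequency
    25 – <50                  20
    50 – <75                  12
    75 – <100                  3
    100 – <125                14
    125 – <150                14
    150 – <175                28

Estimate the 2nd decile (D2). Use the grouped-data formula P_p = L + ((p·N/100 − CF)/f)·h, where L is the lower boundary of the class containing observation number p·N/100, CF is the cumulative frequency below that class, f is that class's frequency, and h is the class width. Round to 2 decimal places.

N = 91; target position k = 20/100 · 91 = 18.2.
Cumulative frequencies: 20, 32, 35, 49, 63, 91.
Observation 18.2 falls in the class 25 – <50.
L = 25, CF = 0, f = 20, h = 25.
P20 = 25 + ((18.2 − 0)/20)·25 = 25 + 22.75 = 47.75.

47.75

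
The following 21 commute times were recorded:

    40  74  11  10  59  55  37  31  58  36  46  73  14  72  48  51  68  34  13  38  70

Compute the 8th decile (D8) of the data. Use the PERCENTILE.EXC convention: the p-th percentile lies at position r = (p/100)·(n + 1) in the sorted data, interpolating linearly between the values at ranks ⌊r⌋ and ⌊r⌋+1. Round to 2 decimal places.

Sorted: 10, 11, 13, 14, 31, 34, 36, 37, 38, 40, 46, 48, 51, 55, 58, 59, 68, 70, 72, 73, 74.
n = 21.
r = (80/100)·(21 + 1) = 17.6.
Rank 17 is 68 and rank 18 is 70.
Interpolate: 68 + 0.6·(70 − 68) = 68 + 0.6·2 = 69.2.

69.20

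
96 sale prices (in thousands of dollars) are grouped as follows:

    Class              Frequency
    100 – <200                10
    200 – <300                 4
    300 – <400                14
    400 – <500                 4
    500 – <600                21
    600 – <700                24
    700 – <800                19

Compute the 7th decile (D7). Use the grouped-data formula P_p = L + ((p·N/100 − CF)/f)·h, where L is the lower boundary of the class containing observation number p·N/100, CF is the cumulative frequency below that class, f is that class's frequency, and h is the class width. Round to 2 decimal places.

N = 96; target position k = 70/100 · 96 = 67.2.
Cumulative frequencies: 10, 14, 28, 32, 53, 77, 96.
Observation 67.2 falls in the class 600 – <700.
L = 600, CF = 53, f = 24, h = 100.
P70 = 600 + ((67.2 − 53)/24)·100 = 600 + 59.1667 = 659.167.

659.17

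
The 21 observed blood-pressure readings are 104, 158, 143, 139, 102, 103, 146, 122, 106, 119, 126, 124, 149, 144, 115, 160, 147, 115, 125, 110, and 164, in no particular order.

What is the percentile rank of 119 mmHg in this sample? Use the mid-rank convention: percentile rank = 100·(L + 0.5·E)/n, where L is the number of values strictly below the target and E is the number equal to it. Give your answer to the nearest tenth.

Sorted: 102, 103, 104, 106, 110, 115, 115, 119, 122, 124, 125, 126, 139, 143, 144, 146, 147, 149, 158, 160, 164.
Count below 119: L = 7; count equal: E = 1; n = 21.
Percentile rank = 100·(7 + 0.5·1)/21 = 100·7.5/21 = 35.71.

35.7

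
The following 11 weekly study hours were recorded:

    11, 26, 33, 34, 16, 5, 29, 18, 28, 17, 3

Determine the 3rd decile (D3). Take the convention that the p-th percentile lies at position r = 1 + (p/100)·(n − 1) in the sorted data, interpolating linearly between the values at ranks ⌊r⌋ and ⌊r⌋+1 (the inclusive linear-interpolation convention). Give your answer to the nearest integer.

Sorted: 3, 5, 11, 16, 17, 18, 26, 28, 29, 33, 34.
n = 11.
r = 1 + (30/100)·(11 − 1) = 1 + 3 = 4.
r is an integer, so P30 is the value at rank 4: 16.

16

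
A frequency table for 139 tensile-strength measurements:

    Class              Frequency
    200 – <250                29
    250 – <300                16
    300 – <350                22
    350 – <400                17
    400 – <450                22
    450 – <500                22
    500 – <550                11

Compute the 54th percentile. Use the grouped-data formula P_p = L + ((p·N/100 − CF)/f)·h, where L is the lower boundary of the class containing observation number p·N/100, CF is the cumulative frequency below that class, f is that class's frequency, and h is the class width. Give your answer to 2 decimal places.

N = 139; target position k = 54/100 · 139 = 75.06.
Cumulative frequencies: 29, 45, 67, 84, 106, 128, 139.
Observation 75.06 falls in the class 350 – <400.
L = 350, CF = 67, f = 17, h = 50.
P54 = 350 + ((75.06 − 67)/17)·50 = 350 + 23.7059 = 373.706.

373.71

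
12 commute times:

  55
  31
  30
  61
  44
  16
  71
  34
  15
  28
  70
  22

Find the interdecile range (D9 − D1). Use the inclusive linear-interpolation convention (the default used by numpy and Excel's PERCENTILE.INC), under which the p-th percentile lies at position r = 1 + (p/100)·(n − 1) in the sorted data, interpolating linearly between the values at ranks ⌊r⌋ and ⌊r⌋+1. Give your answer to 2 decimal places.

Sorted: 15, 16, 22, 28, 30, 31, 34, 44, 55, 61, 70, 71.
n = 12.
P10: r = 2.1; ranks 2–3 are 16, 22; interpolating gives 16.6.
P90: r = 10.9; ranks 10–11 are 61, 70; interpolating gives 69.1.
Difference: 69.1 − 16.6 = 52.5.

52.50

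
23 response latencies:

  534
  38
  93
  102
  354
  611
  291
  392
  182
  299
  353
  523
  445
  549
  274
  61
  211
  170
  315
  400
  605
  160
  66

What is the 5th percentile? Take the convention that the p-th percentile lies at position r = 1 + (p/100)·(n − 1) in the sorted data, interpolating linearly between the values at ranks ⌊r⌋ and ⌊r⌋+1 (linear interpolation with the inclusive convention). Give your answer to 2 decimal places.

61.50

Sorted: 38, 61, 66, 93, 102, 160, 170, 182, 211, 274, 291, 299, 315, 353, 354, 392, 400, 445, 523, 534, 549, 605, 611.
n = 23.
r = 1 + (5/100)·(23 − 1) = 1 + 1.1 = 2.1.
Rank 2 is 61 and rank 3 is 66.
Interpolate: 61 + 0.1·(66 − 61) = 61 + 0.1·5 = 61.5.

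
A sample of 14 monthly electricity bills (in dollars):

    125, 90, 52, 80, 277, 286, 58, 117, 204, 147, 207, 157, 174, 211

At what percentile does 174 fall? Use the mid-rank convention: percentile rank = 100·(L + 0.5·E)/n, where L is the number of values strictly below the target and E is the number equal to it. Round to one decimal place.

Sorted: 52, 58, 80, 90, 117, 125, 147, 157, 174, 204, 207, 211, 277, 286.
Count below 174: L = 8; count equal: E = 1; n = 14.
Percentile rank = 100·(8 + 0.5·1)/14 = 100·8.5/14 = 60.71.

60.7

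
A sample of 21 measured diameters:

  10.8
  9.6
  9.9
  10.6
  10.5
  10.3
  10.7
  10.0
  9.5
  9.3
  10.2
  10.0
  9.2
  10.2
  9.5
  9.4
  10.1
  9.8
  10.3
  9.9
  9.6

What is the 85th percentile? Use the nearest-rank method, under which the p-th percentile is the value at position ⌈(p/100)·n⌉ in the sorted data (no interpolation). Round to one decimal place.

Sorted: 9.2, 9.3, 9.4, 9.5, 9.5, 9.6, 9.6, 9.8, 9.9, 9.9, 10.0, 10.0, 10.1, 10.2, 10.2, 10.3, 10.3, 10.5, 10.6, 10.7, 10.8.
n = 21.
Position = ⌈85/100 · 21⌉ = ⌈17.85⌉ = 18.
The value at rank 18 is 10.5.

10.5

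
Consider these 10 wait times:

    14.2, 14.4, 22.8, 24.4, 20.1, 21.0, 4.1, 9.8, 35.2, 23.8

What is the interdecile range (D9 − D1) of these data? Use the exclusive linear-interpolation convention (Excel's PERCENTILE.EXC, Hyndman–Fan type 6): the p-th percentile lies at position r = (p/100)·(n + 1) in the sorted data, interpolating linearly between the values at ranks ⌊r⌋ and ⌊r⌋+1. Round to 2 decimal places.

29.45

Sorted: 4.1, 9.8, 14.2, 14.4, 20.1, 21.0, 22.8, 23.8, 24.4, 35.2.
n = 10.
P10: r = 1.1; ranks 1–2 are 4.1, 9.8; interpolating gives 4.67.
P90: r = 9.9; ranks 9–10 are 24.4, 35.2; interpolating gives 34.12.
Difference: 34.12 − 4.67 = 29.45.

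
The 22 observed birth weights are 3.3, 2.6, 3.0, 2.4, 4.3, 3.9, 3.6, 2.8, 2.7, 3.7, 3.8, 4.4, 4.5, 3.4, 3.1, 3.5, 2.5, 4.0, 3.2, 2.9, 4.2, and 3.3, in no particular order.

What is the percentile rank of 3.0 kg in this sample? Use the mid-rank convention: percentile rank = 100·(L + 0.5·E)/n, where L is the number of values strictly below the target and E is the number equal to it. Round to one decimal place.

29.5

Sorted: 2.4, 2.5, 2.6, 2.7, 2.8, 2.9, 3.0, 3.1, 3.2, 3.3, 3.3, 3.4, 3.5, 3.6, 3.7, 3.8, 3.9, 4.0, 4.2, 4.3, 4.4, 4.5.
Count below 3.0: L = 6; count equal: E = 1; n = 22.
Percentile rank = 100·(6 + 0.5·1)/22 = 100·6.5/22 = 29.55.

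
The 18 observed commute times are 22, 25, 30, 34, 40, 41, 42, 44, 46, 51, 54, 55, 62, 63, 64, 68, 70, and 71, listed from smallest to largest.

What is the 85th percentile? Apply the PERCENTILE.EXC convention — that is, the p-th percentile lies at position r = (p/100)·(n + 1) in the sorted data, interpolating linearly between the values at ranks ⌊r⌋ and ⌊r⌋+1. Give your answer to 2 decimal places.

n = 18.
r = (85/100)·(18 + 1) = 16.15.
Rank 16 is 68 and rank 17 is 70.
Interpolate: 68 + 0.15·(70 − 68) = 68 + 0.15·2 = 68.3.

68.30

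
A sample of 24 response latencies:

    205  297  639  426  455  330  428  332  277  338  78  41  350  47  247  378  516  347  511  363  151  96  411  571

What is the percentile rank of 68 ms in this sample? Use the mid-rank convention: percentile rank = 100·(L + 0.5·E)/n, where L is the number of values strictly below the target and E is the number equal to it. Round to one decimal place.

Sorted: 41, 47, 78, 96, 151, 205, 247, 277, 297, 330, 332, 338, 347, 350, 363, 378, 411, 426, 428, 455, 511, 516, 571, 639.
Count below 68: L = 2; count equal: E = 0; n = 24.
Percentile rank = 100·(2 + 0.5·0)/24 = 100·2/24 = 8.333.

8.3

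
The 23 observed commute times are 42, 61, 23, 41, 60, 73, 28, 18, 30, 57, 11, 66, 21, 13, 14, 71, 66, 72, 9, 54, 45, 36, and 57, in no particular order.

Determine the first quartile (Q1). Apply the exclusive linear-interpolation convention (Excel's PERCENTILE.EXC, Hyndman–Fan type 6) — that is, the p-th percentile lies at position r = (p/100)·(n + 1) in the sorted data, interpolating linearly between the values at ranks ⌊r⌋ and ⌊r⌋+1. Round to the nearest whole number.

21

Sorted: 9, 11, 13, 14, 18, 21, 23, 28, 30, 36, 41, 42, 45, 54, 57, 57, 60, 61, 66, 66, 71, 72, 73.
n = 23.
r = (25/100)·(23 + 1) = 6.
r is an integer, so P25 is the value at rank 6: 21.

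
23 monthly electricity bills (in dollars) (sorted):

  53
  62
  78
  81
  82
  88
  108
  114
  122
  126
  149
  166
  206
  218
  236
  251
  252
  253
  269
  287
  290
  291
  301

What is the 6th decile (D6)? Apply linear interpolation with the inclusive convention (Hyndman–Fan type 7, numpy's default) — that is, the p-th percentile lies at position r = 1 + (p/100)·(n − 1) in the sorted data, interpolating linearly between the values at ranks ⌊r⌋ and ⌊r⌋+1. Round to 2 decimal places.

221.60

n = 23.
r = 1 + (60/100)·(23 − 1) = 1 + 13.2 = 14.2.
Rank 14 is 218 and rank 15 is 236.
Interpolate: 218 + 0.2·(236 − 218) = 218 + 0.2·18 = 221.6.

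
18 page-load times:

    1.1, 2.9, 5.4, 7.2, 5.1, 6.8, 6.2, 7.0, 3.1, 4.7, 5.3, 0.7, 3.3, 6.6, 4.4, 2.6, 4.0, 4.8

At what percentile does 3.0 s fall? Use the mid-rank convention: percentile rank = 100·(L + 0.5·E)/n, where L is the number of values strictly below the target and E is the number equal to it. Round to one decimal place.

22.2

Sorted: 0.7, 1.1, 2.6, 2.9, 3.1, 3.3, 4.0, 4.4, 4.7, 4.8, 5.1, 5.3, 5.4, 6.2, 6.6, 6.8, 7.0, 7.2.
Count below 3.0: L = 4; count equal: E = 0; n = 18.
Percentile rank = 100·(4 + 0.5·0)/18 = 100·4/18 = 22.22.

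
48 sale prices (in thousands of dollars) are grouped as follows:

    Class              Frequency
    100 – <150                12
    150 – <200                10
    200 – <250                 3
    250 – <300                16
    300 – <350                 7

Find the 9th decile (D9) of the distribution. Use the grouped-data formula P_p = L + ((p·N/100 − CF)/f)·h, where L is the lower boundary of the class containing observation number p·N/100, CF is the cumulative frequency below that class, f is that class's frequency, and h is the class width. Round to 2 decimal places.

N = 48; target position k = 90/100 · 48 = 43.2.
Cumulative frequencies: 12, 22, 25, 41, 48.
Observation 43.2 falls in the class 300 – <350.
L = 300, CF = 41, f = 7, h = 50.
P90 = 300 + ((43.2 − 41)/7)·50 = 300 + 15.7143 = 315.714.

315.71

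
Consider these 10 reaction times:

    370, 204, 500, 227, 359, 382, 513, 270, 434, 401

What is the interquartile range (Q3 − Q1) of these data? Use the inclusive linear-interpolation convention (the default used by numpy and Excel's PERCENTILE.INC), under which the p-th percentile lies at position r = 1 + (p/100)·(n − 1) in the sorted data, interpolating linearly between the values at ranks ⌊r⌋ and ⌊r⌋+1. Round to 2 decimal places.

133.50

Sorted: 204, 227, 270, 359, 370, 382, 401, 434, 500, 513.
n = 10.
P25: r = 3.25; ranks 3–4 are 270, 359; interpolating gives 292.25.
P75: r = 7.75; ranks 7–8 are 401, 434; interpolating gives 425.75.
Difference: 425.75 − 292.25 = 133.5.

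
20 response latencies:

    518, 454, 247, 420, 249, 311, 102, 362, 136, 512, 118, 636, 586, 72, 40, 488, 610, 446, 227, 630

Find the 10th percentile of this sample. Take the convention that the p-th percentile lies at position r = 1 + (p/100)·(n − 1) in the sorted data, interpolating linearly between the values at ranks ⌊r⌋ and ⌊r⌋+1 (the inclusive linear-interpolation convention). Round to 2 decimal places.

99.00

Sorted: 40, 72, 102, 118, 136, 227, 247, 249, 311, 362, 420, 446, 454, 488, 512, 518, 586, 610, 630, 636.
n = 20.
r = 1 + (10/100)·(20 − 1) = 1 + 1.9 = 2.9.
Rank 2 is 72 and rank 3 is 102.
Interpolate: 72 + 0.9·(102 − 72) = 72 + 0.9·30 = 99.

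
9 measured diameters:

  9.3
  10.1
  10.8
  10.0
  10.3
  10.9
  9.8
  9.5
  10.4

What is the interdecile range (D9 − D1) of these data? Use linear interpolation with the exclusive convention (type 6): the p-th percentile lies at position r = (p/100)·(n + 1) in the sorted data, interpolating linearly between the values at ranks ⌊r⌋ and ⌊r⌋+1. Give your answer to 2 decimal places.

1.60

Sorted: 9.3, 9.5, 9.8, 10.0, 10.1, 10.3, 10.4, 10.8, 10.9.
n = 9.
P10: r = 1 (integer) → 9.3.
P90: r = 9 (integer) → 10.9.
Difference: 10.9 − 9.3 = 1.6.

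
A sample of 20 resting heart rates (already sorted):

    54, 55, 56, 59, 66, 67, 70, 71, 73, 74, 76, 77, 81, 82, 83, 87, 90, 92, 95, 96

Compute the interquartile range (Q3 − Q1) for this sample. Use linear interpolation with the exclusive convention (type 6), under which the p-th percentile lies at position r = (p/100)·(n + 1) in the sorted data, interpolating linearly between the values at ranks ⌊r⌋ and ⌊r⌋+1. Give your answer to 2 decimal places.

n = 20.
P25: r = 5.25; ranks 5–6 are 66, 67; interpolating gives 66.25.
P75: r = 15.75; ranks 15–16 are 83, 87; interpolating gives 86.
Difference: 86 − 66.25 = 19.75.

19.75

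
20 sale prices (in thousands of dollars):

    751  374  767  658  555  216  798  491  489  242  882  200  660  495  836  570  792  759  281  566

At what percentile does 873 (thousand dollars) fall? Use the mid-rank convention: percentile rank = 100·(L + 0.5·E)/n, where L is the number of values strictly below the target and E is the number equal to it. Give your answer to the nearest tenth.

95.0

Sorted: 200, 216, 242, 281, 374, 489, 491, 495, 555, 566, 570, 658, 660, 751, 759, 767, 792, 798, 836, 882.
Count below 873: L = 19; count equal: E = 0; n = 20.
Percentile rank = 100·(19 + 0.5·0)/20 = 100·19/20 = 95.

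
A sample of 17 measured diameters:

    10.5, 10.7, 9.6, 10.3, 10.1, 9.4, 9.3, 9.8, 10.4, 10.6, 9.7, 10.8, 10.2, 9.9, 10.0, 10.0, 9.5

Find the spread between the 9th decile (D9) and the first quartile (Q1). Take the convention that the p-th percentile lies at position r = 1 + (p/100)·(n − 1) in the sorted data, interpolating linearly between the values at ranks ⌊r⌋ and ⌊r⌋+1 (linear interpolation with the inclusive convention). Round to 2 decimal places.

0.94

Sorted: 9.3, 9.4, 9.5, 9.6, 9.7, 9.8, 9.9, 10.0, 10.0, 10.1, 10.2, 10.3, 10.4, 10.5, 10.6, 10.7, 10.8.
n = 17.
P25: r = 5 (integer) → 9.7.
P90: r = 15.4; ranks 15–16 are 10.6, 10.7; interpolating gives 10.64.
Difference: 10.64 − 9.7 = 0.94.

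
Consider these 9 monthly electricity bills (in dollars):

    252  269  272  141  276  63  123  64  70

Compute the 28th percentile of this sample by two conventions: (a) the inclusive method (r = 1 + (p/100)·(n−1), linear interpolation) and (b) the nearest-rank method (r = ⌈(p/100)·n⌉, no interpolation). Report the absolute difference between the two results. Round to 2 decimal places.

12.72

Sorted: 63, 64, 70, 123, 141, 252, 269, 272, 276.
n = 9.
(a) r = 3.24; between ranks 3 (70) and 4 (123): 82.72.
(b) the nearest-rank method: rank 3 → 70.
|82.72 − 70| = 12.72.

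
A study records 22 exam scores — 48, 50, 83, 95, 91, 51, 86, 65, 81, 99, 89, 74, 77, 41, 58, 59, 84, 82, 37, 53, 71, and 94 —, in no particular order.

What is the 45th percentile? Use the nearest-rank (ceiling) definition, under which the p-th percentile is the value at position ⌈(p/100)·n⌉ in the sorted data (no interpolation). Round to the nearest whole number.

71

Sorted: 37, 41, 48, 50, 51, 53, 58, 59, 65, 71, 74, 77, 81, 82, 83, 84, 86, 89, 91, 94, 95, 99.
n = 22.
Position = ⌈45/100 · 22⌉ = ⌈9.9⌉ = 10.
The value at rank 10 is 71.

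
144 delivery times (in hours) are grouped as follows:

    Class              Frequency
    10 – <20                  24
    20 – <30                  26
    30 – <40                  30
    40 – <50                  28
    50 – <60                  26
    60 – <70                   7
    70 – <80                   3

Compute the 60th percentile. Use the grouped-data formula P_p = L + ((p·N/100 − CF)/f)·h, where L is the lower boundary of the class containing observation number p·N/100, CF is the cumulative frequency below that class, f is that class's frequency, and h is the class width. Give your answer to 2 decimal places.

42.29

N = 144; target position k = 60/100 · 144 = 86.4.
Cumulative frequencies: 24, 50, 80, 108, 134, 141, 144.
Observation 86.4 falls in the class 40 – <50.
L = 40, CF = 80, f = 28, h = 10.
P60 = 40 + ((86.4 − 80)/28)·10 = 40 + 2.28571 = 42.2857.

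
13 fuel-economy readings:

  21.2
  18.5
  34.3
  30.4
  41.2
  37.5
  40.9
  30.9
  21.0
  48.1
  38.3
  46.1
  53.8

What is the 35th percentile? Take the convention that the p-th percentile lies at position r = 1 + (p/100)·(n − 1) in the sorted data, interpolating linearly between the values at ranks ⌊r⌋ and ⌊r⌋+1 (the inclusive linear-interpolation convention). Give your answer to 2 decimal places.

Sorted: 18.5, 21.0, 21.2, 30.4, 30.9, 34.3, 37.5, 38.3, 40.9, 41.2, 46.1, 48.1, 53.8.
n = 13.
r = 1 + (35/100)·(13 − 1) = 1 + 4.2 = 5.2.
Rank 5 is 30.9 and rank 6 is 34.3.
Interpolate: 30.9 + 0.2·(34.3 − 30.9) = 30.9 + 0.2·3.4 = 31.58.

31.58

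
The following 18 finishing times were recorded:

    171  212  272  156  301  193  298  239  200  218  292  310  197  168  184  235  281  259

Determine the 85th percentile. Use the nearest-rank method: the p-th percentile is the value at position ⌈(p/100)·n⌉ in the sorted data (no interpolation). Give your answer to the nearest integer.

298

Sorted: 156, 168, 171, 184, 193, 197, 200, 212, 218, 235, 239, 259, 272, 281, 292, 298, 301, 310.
n = 18.
Position = ⌈85/100 · 18⌉ = ⌈15.3⌉ = 16.
The value at rank 16 is 298.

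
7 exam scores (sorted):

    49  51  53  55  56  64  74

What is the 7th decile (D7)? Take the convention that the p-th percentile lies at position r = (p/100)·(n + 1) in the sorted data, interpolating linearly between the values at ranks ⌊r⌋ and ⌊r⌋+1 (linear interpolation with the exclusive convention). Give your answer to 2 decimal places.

n = 7.
r = (70/100)·(7 + 1) = 5.6.
Rank 5 is 56 and rank 6 is 64.
Interpolate: 56 + 0.6·(64 − 56) = 56 + 0.6·8 = 60.8.

60.80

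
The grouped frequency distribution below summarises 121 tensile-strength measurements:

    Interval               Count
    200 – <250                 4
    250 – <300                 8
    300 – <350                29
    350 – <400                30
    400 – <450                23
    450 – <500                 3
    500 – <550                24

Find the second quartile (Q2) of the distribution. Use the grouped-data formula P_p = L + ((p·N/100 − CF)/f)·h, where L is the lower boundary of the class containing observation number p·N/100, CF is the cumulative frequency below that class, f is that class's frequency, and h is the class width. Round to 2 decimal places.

N = 121; target position k = 50/100 · 121 = 60.5.
Cumulative frequencies: 4, 12, 41, 71, 94, 97, 121.
Observation 60.5 falls in the class 350 – <400.
L = 350, CF = 41, f = 30, h = 50.
P50 = 350 + ((60.5 − 41)/30)·50 = 350 + 32.5 = 382.5.

382.50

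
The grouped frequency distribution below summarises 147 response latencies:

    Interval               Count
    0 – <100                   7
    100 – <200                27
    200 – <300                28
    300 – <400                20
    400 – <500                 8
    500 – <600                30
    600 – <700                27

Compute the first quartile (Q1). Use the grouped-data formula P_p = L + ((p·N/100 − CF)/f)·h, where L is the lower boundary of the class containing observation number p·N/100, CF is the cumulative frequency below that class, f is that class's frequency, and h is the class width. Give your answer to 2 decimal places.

209.82

N = 147; target position k = 25/100 · 147 = 36.75.
Cumulative frequencies: 7, 34, 62, 82, 90, 120, 147.
Observation 36.75 falls in the class 200 – <300.
L = 200, CF = 34, f = 28, h = 100.
P25 = 200 + ((36.75 − 34)/28)·100 = 200 + 9.82143 = 209.821.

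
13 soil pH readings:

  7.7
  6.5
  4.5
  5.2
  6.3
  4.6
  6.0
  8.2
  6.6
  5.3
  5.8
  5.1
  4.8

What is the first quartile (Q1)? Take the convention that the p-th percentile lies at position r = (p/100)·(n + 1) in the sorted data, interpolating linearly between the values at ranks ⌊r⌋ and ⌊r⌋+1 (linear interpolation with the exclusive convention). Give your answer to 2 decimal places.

4.95

Sorted: 4.5, 4.6, 4.8, 5.1, 5.2, 5.3, 5.8, 6.0, 6.3, 6.5, 6.6, 7.7, 8.2.
n = 13.
r = (25/100)·(13 + 1) = 3.5.
Rank 3 is 4.8 and rank 4 is 5.1.
Interpolate: 4.8 + 0.5·(5.1 − 4.8) = 4.8 + 0.5·0.3 = 4.95.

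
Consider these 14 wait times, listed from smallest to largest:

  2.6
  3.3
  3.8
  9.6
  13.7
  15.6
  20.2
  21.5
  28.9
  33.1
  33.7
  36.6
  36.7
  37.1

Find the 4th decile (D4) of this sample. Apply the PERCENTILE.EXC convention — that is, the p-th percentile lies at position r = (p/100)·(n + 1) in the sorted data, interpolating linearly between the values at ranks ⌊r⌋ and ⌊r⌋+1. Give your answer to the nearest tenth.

15.6

n = 14.
r = (40/100)·(14 + 1) = 6.
r is an integer, so P40 is the value at rank 6: 15.6.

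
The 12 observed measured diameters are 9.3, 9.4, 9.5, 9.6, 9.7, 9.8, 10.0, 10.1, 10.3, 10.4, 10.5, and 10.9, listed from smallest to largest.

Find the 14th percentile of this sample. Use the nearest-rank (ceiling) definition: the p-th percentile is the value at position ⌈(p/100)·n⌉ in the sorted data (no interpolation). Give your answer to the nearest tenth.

9.4

n = 12.
Position = ⌈14/100 · 12⌉ = ⌈1.68⌉ = 2.
The value at rank 2 is 9.4.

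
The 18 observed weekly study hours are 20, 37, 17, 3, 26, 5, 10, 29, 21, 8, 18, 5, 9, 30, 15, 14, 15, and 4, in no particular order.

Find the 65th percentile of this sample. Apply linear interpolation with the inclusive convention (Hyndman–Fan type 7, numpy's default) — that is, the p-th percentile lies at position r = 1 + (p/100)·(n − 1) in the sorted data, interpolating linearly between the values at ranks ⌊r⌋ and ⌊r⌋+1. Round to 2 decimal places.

Sorted: 3, 4, 5, 5, 8, 9, 10, 14, 15, 15, 17, 18, 20, 21, 26, 29, 30, 37.
n = 18.
r = 1 + (65/100)·(18 − 1) = 1 + 11.05 = 12.05.
Rank 12 is 18 and rank 13 is 20.
Interpolate: 18 + 0.05·(20 − 18) = 18 + 0.05·2 = 18.1.

18.10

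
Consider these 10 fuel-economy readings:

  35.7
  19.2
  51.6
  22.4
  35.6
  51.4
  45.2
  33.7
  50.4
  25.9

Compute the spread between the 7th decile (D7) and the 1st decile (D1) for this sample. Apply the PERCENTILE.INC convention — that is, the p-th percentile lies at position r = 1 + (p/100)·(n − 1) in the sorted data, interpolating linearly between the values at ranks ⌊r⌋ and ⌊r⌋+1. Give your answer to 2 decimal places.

24.68

Sorted: 19.2, 22.4, 25.9, 33.7, 35.6, 35.7, 45.2, 50.4, 51.4, 51.6.
n = 10.
P10: r = 1.9; ranks 1–2 are 19.2, 22.4; interpolating gives 22.08.
P70: r = 7.3; ranks 7–8 are 45.2, 50.4; interpolating gives 46.76.
Difference: 46.76 − 22.08 = 24.68.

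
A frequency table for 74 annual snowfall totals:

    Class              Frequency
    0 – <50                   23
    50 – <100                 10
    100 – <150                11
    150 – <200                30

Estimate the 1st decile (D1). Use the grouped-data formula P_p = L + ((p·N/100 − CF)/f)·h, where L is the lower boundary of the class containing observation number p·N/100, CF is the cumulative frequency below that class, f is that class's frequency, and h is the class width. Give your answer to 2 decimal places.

16.09

N = 74; target position k = 10/100 · 74 = 7.4.
Cumulative frequencies: 23, 33, 44, 74.
Observation 7.4 falls in the class 0 – <50.
L = 0, CF = 0, f = 23, h = 50.
P10 = 0 + ((7.4 − 0)/23)·50 = 0 + 16.087 = 16.087.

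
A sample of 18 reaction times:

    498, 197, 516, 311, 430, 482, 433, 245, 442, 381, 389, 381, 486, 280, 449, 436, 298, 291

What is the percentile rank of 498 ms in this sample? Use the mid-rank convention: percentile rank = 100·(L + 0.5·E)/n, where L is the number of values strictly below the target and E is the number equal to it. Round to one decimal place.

91.7

Sorted: 197, 245, 280, 291, 298, 311, 381, 381, 389, 430, 433, 436, 442, 449, 482, 486, 498, 516.
Count below 498: L = 16; count equal: E = 1; n = 18.
Percentile rank = 100·(16 + 0.5·1)/18 = 100·16.5/18 = 91.67.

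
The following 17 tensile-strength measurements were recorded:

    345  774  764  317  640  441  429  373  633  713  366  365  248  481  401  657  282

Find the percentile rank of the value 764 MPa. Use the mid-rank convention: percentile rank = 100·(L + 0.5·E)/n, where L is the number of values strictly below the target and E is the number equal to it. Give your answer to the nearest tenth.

Sorted: 248, 282, 317, 345, 365, 366, 373, 401, 429, 441, 481, 633, 640, 657, 713, 764, 774.
Count below 764: L = 15; count equal: E = 1; n = 17.
Percentile rank = 100·(15 + 0.5·1)/17 = 100·15.5/17 = 91.18.

91.2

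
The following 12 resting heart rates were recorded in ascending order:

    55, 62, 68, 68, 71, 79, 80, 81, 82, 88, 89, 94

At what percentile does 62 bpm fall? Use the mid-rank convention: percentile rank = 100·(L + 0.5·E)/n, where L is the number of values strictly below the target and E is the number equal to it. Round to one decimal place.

12.5

Count below 62: L = 1; count equal: E = 1; n = 12.
Percentile rank = 100·(1 + 0.5·1)/12 = 100·1.5/12 = 12.5.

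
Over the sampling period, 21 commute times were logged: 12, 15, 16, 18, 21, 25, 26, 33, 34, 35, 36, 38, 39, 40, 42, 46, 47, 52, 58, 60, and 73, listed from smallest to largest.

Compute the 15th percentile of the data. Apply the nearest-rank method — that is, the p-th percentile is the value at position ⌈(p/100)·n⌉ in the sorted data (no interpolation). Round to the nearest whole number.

n = 21.
Position = ⌈15/100 · 21⌉ = ⌈3.15⌉ = 4.
The value at rank 4 is 18.

18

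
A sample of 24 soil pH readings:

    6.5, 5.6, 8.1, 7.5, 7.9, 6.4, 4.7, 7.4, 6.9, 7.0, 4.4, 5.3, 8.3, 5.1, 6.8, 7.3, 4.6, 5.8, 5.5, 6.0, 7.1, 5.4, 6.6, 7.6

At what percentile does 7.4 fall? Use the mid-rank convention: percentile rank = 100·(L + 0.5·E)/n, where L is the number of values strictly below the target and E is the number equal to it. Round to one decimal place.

77.1

Sorted: 4.4, 4.6, 4.7, 5.1, 5.3, 5.4, 5.5, 5.6, 5.8, 6.0, 6.4, 6.5, 6.6, 6.8, 6.9, 7.0, 7.1, 7.3, 7.4, 7.5, 7.6, 7.9, 8.1, 8.3.
Count below 7.4: L = 18; count equal: E = 1; n = 24.
Percentile rank = 100·(18 + 0.5·1)/24 = 100·18.5/24 = 77.08.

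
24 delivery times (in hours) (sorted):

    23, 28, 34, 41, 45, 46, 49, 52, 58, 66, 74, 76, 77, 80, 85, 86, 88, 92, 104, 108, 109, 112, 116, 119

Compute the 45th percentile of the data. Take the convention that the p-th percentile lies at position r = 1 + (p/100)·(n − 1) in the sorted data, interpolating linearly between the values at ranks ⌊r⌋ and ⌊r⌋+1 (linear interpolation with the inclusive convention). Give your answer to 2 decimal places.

74.70

n = 24.
r = 1 + (45/100)·(24 − 1) = 1 + 10.35 = 11.35.
Rank 11 is 74 and rank 12 is 76.
Interpolate: 74 + 0.35·(76 − 74) = 74 + 0.35·2 = 74.7.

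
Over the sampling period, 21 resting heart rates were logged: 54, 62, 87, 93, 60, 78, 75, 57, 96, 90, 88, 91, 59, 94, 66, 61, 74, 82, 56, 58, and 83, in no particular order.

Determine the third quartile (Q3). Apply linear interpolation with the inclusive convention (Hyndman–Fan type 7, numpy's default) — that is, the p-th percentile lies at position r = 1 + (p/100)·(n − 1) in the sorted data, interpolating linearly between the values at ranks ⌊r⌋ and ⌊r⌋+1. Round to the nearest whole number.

Sorted: 54, 56, 57, 58, 59, 60, 61, 62, 66, 74, 75, 78, 82, 83, 87, 88, 90, 91, 93, 94, 96.
n = 21.
r = 1 + (75/100)·(21 − 1) = 1 + 15 = 16.
r is an integer, so P75 is the value at rank 16: 88.

88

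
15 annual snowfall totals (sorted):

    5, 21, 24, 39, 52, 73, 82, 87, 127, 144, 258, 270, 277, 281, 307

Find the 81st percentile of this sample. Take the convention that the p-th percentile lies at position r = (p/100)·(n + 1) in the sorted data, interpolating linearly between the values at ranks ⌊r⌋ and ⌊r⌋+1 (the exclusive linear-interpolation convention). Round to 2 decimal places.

276.72

n = 15.
r = (81/100)·(15 + 1) = 12.96.
Rank 12 is 270 and rank 13 is 277.
Interpolate: 270 + 0.96·(277 − 270) = 270 + 0.96·7 = 276.72.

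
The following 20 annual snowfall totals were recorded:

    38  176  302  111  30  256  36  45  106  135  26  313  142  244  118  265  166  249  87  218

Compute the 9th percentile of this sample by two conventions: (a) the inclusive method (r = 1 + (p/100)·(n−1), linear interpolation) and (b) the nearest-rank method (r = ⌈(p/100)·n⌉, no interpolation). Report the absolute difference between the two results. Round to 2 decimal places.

4.26

Sorted: 26, 30, 36, 38, 45, 87, 106, 111, 118, 135, 142, 166, 176, 218, 244, 249, 256, 265, 302, 313.
n = 20.
(a) r = 2.71; between ranks 2 (30) and 3 (36): 34.26.
(b) the nearest-rank method: rank 2 → 30.
|34.26 − 30| = 4.26.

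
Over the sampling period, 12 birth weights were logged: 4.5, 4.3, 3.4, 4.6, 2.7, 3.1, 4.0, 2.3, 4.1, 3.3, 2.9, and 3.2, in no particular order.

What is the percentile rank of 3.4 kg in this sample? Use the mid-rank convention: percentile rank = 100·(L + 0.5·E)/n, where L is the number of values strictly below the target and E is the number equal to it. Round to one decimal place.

Sorted: 2.3, 2.7, 2.9, 3.1, 3.2, 3.3, 3.4, 4.0, 4.1, 4.3, 4.5, 4.6.
Count below 3.4: L = 6; count equal: E = 1; n = 12.
Percentile rank = 100·(6 + 0.5·1)/12 = 100·6.5/12 = 54.17.

54.2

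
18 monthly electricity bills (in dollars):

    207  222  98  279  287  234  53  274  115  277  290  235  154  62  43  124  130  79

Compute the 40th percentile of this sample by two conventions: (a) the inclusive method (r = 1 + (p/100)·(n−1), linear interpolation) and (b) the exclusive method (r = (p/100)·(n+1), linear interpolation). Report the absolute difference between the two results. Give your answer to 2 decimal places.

Sorted: 43, 53, 62, 79, 98, 115, 124, 130, 154, 207, 222, 234, 235, 274, 277, 279, 287, 290.
n = 18.
(a) r = 7.8; between ranks 7 (124) and 8 (130): 128.8.
(b) r = 7.6; between ranks 7 (124) and 8 (130): 127.6.
|128.8 − 127.6| = 1.2.

1.20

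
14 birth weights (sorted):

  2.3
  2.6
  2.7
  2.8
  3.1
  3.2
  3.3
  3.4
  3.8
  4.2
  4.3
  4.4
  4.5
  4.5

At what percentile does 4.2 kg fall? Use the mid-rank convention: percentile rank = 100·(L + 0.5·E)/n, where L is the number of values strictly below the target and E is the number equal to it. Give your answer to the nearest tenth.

67.9

Count below 4.2: L = 9; count equal: E = 1; n = 14.
Percentile rank = 100·(9 + 0.5·1)/14 = 100·9.5/14 = 67.86.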